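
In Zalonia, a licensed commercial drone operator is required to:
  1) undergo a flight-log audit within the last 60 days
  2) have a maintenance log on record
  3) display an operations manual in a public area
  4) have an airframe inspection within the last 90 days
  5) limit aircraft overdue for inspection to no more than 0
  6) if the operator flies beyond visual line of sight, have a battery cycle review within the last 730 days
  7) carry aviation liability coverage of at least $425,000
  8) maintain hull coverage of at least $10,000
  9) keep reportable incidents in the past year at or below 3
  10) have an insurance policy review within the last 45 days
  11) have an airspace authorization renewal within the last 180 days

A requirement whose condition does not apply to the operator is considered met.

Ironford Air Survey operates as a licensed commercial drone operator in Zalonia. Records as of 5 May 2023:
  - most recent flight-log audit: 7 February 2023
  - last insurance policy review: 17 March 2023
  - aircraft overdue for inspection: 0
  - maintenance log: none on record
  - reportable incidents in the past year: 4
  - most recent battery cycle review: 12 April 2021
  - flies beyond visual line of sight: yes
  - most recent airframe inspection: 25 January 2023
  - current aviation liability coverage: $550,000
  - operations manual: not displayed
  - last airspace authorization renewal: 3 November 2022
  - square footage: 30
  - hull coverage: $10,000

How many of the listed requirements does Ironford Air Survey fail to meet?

1. flight-log audit 87 days ago vs limit 60 → not met
2. maintenance log absent → not met
3. operations manual absent → not met
4. airframe inspection 100 days ago vs limit 90 → not met
5. aircraft overdue for inspection 0 ≤ 0 → met
6. condition 'flies beyond visual line of sight' holds; battery cycle review 753 days ago vs limit 730 → not met
7. aviation liability coverage $550,000 ≥ $425,000 → met
8. hull coverage $10,000 ≥ $10,000 → met
9. reportable incidents in the past year 4 > 3 → not met
10. insurance policy review 49 days ago vs limit 45 → not met
11. airspace authorization renewal 183 days ago vs limit 180 → not met
Not met: 8 of 11

8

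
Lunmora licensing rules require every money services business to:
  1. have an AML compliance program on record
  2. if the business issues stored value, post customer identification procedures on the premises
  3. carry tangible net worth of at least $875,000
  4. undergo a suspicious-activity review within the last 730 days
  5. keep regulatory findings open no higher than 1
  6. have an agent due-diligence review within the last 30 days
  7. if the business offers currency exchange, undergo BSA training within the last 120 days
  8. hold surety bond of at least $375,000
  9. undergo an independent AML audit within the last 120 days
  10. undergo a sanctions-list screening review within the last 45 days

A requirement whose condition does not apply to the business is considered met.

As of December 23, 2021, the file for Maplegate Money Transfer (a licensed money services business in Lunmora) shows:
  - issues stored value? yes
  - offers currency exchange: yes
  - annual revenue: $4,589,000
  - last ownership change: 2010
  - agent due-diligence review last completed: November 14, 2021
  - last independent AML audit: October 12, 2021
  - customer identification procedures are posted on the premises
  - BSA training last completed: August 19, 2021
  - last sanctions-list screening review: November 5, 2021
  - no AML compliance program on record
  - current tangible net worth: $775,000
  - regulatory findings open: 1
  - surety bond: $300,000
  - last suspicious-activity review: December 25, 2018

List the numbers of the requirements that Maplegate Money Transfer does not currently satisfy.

1, 3, 4, 6, 7, 8, 10

1. AML compliance program absent → not met
2. condition 'issues stored value' holds; customer identification procedures present → met
3. tangible net worth $775,000 < $875,000 → not met
4. suspicious-activity review 1094 days ago vs limit 730 → not met
5. regulatory findings open 1 ≤ 1 → met
6. agent due-diligence review 39 days ago vs limit 30 → not met
7. condition 'offers currency exchange' holds; BSA training 126 days ago vs limit 120 → not met
8. surety bond $300,000 < $375,000 → not met
9. independent AML audit 72 days ago vs limit 120 → met
10. sanctions-list screening review 48 days ago vs limit 45 → not met
Not met: 1, 3, 4, 6, 7, 8, 10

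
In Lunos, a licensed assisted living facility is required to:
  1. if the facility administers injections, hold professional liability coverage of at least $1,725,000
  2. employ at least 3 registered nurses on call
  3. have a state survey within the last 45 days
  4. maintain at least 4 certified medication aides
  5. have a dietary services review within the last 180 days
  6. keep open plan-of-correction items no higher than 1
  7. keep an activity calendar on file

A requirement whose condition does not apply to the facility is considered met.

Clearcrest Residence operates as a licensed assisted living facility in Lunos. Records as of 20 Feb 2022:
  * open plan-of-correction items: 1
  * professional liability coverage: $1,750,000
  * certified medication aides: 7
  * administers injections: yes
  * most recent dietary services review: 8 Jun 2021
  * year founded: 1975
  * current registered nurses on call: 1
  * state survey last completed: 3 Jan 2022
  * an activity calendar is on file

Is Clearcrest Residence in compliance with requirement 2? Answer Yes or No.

No

2. registered nurses on call 1 < 3 → not met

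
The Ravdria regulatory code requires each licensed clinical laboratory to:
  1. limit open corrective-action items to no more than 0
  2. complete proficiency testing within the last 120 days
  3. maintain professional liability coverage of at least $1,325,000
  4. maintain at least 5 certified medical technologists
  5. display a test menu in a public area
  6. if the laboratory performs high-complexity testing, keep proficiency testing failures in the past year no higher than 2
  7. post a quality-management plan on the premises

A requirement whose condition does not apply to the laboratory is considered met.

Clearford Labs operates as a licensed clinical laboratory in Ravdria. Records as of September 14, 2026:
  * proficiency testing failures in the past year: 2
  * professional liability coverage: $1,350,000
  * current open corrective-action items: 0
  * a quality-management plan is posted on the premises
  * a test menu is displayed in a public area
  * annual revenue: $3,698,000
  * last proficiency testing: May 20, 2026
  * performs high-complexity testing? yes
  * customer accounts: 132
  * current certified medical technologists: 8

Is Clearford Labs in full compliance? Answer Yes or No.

Yes

1. open corrective-action items 0 ≤ 0 → met
2. proficiency testing 117 days ago vs limit 120 → met
3. professional liability coverage $1,350,000 ≥ $1,325,000 → met
4. certified medical technologists 8 ≥ 5 → met
5. test menu present → met
6. condition 'performs high-complexity testing' holds; proficiency testing failures in the past year 2 ≤ 2 → met
7. quality-management plan present → met
All met.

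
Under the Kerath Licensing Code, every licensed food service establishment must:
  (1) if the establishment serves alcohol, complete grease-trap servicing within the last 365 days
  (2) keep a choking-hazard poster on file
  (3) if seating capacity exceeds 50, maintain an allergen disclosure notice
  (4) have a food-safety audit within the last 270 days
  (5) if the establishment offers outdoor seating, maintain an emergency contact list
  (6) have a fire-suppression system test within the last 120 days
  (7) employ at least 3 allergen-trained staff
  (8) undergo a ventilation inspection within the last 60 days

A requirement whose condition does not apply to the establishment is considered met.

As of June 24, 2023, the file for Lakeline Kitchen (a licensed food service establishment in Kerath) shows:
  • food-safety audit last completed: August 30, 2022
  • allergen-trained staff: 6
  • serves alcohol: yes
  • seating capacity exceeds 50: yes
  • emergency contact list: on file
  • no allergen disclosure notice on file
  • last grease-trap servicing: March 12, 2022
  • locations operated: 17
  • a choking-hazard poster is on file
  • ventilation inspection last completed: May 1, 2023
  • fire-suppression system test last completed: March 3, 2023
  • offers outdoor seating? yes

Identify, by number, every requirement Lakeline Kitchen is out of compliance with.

1, 3, 4

1. condition 'serves alcohol' holds; grease-trap servicing 469 days ago vs limit 365 → not met
2. choking-hazard poster present → met
3. condition 'seating capacity exceeds 50' holds; allergen disclosure notice absent → not met
4. food-safety audit 298 days ago vs limit 270 → not met
5. condition 'offers outdoor seating' holds; emergency contact list present → met
6. fire-suppression system test 113 days ago vs limit 120 → met
7. allergen-trained staff 6 ≥ 3 → met
8. ventilation inspection 54 days ago vs limit 60 → met
Not met: 1, 3, 4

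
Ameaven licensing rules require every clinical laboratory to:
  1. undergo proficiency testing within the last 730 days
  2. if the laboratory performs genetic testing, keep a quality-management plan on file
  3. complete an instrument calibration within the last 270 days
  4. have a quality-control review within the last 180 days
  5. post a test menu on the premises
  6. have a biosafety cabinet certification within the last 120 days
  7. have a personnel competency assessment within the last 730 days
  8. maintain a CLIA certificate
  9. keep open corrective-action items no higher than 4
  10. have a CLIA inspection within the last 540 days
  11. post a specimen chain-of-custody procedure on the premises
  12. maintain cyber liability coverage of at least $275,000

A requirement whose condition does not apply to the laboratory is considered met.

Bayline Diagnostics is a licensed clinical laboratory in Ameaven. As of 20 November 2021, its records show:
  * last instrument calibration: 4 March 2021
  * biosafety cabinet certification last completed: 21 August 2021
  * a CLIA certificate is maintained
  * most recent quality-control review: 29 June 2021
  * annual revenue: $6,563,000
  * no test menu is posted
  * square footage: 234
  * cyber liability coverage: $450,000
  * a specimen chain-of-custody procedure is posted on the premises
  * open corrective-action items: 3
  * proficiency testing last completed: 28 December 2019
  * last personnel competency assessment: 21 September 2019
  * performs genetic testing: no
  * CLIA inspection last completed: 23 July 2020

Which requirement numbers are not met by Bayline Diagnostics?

5, 7

1. proficiency testing 693 days ago vs limit 730 → met
2. condition 'performs genetic testing' does not hold → requirement n/a → met
3. instrument calibration 261 days ago vs limit 270 → met
4. quality-control review 144 days ago vs limit 180 → met
5. test menu absent → not met
6. biosafety cabinet certification 91 days ago vs limit 120 → met
7. personnel competency assessment 791 days ago vs limit 730 → not met
8. CLIA certificate present → met
9. open corrective-action items 3 ≤ 4 → met
10. CLIA inspection 485 days ago vs limit 540 → met
11. specimen chain-of-custody procedure present → met
12. cyber liability coverage $450,000 ≥ $275,000 → met
Not met: 5, 7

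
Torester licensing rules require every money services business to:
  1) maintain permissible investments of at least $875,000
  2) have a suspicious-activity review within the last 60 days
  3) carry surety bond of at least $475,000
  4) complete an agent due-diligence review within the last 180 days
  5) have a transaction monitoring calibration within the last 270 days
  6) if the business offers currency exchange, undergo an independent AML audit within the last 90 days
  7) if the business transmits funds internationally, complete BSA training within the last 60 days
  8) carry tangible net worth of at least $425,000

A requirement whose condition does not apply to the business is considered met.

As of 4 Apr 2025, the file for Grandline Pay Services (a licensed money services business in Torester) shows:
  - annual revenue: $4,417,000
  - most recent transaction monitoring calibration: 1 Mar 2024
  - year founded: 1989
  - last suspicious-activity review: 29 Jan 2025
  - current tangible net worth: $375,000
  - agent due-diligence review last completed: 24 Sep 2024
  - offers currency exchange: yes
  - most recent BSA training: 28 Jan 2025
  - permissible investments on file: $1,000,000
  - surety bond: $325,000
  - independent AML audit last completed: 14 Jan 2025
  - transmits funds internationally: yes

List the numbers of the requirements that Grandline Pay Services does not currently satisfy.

2, 3, 4, 5, 7, 8

1. permissible investments $1,000,000 ≥ $875,000 → met
2. suspicious-activity review 65 days ago vs limit 60 → not met
3. surety bond $325,000 < $475,000 → not met
4. agent due-diligence review 192 days ago vs limit 180 → not met
5. transaction monitoring calibration 399 days ago vs limit 270 → not met
6. condition 'offers currency exchange' holds; independent AML audit 80 days ago vs limit 90 → met
7. condition 'transmits funds internationally' holds; BSA training 66 days ago vs limit 60 → not met
8. tangible net worth $375,000 < $425,000 → not met
Not met: 2, 3, 4, 5, 7, 8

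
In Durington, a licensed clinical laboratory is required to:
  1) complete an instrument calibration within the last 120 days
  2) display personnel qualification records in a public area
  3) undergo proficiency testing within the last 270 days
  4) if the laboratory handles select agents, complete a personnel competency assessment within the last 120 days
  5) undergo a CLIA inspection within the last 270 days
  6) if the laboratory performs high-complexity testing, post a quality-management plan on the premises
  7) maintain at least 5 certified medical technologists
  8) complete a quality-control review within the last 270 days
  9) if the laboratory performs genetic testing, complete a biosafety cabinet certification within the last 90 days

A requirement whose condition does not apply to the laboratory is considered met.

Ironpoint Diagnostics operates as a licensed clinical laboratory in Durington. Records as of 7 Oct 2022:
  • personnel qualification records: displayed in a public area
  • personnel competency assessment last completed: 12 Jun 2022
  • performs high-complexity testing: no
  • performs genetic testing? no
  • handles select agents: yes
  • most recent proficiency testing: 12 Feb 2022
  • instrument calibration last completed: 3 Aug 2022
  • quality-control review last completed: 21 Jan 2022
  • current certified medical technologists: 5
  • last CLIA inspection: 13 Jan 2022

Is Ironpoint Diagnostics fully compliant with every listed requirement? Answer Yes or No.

Yes

1. instrument calibration 65 days ago vs limit 120 → met
2. personnel qualification records present → met
3. proficiency testing 237 days ago vs limit 270 → met
4. condition 'handles select agents' holds; personnel competency assessment 117 days ago vs limit 120 → met
5. CLIA inspection 267 days ago vs limit 270 → met
6. condition 'performs high-complexity testing' does not hold → requirement n/a → met
7. certified medical technologists 5 ≥ 5 → met
8. quality-control review 259 days ago vs limit 270 → met
9. condition 'performs genetic testing' does not hold → requirement n/a → met
All met.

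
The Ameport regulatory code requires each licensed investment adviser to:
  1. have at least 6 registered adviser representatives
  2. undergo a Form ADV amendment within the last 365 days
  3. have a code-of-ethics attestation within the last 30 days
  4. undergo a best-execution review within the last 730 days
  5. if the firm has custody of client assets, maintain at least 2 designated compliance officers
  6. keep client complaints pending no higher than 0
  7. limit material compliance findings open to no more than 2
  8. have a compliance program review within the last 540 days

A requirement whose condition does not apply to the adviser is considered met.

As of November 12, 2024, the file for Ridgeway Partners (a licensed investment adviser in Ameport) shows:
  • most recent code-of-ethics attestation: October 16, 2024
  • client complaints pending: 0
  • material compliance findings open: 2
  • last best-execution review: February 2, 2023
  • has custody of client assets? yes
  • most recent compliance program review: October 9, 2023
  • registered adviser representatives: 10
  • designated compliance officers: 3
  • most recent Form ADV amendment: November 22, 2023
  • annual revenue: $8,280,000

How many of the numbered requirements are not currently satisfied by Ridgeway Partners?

1. registered adviser representatives 10 ≥ 6 → met
2. Form ADV amendment 356 days ago vs limit 365 → met
3. code-of-ethics attestation 27 days ago vs limit 30 → met
4. best-execution review 649 days ago vs limit 730 → met
5. condition 'has custody of client assets' holds; designated compliance officers 3 ≥ 2 → met
6. client complaints pending 0 ≤ 0 → met
7. material compliance findings open 2 ≤ 2 → met
8. compliance program review 400 days ago vs limit 540 → met
Not met: 0 of 8

0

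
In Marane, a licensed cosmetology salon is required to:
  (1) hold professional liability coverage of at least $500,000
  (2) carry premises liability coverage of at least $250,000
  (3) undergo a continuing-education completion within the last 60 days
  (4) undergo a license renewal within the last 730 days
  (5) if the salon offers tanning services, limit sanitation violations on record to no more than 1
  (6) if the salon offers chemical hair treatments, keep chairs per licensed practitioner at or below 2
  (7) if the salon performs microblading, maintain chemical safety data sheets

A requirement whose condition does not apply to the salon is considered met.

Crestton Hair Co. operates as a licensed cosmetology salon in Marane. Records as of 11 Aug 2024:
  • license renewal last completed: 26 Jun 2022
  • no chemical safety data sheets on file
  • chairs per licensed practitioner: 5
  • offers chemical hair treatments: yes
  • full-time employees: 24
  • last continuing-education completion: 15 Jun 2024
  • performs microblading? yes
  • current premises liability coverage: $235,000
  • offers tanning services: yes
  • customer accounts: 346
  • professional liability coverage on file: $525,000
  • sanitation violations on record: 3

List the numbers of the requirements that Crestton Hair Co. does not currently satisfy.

1. professional liability coverage $525,000 ≥ $500,000 → met
2. premises liability coverage $235,000 < $250,000 → not met
3. continuing-education completion 57 days ago vs limit 60 → met
4. license renewal 777 days ago vs limit 730 → not met
5. condition 'offers tanning services' holds; sanitation violations on record 3 > 1 → not met
6. condition 'offers chemical hair treatments' holds; chairs per licensed practitioner 5 > 2 → not met
7. condition 'performs microblading' holds; chemical safety data sheets absent → not met
Not met: 2, 4, 5, 6, 7

2, 4, 5, 6, 7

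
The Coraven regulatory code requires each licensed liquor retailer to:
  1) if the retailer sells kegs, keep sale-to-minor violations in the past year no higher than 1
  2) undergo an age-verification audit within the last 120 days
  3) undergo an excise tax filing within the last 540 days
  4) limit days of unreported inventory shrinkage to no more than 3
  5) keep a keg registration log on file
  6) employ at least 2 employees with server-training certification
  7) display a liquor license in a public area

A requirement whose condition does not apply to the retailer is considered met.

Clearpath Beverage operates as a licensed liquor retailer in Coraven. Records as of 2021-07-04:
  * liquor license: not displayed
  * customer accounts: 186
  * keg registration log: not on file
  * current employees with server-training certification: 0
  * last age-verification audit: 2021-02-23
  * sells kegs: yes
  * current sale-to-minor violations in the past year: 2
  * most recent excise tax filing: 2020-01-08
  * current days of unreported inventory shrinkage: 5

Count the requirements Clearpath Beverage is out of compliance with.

1. condition 'sells kegs' holds; sale-to-minor violations in the past year 2 > 1 → not met
2. age-verification audit 131 days ago vs limit 120 → not met
3. excise tax filing 543 days ago vs limit 540 → not met
4. days of unreported inventory shrinkage 5 > 3 → not met
5. keg registration log absent → not met
6. employees with server-training certification 0 < 2 → not met
7. liquor license absent → not met
Not met: 7 of 7

7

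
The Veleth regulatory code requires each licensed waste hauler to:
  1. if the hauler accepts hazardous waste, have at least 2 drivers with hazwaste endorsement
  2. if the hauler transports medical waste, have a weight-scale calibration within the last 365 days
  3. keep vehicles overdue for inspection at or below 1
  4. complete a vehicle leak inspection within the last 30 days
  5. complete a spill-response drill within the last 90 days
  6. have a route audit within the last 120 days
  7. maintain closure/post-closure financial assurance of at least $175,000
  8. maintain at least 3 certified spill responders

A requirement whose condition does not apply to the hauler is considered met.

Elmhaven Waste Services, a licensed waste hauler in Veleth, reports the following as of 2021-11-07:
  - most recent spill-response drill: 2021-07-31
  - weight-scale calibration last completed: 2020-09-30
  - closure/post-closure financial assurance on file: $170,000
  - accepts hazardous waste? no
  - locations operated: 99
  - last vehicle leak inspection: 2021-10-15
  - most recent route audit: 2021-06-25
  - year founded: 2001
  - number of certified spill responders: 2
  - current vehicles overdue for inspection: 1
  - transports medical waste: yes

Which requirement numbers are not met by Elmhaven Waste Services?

2, 5, 6, 7, 8

1. condition 'accepts hazardous waste' does not hold → requirement n/a → met
2. condition 'transports medical waste' holds; weight-scale calibration 403 days ago vs limit 365 → not met
3. vehicles overdue for inspection 1 ≤ 1 → met
4. vehicle leak inspection 23 days ago vs limit 30 → met
5. spill-response drill 99 days ago vs limit 90 → not met
6. route audit 135 days ago vs limit 120 → not met
7. closure/post-closure financial assurance $170,000 < $175,000 → not met
8. certified spill responders 2 < 3 → not met
Not met: 2, 5, 6, 7, 8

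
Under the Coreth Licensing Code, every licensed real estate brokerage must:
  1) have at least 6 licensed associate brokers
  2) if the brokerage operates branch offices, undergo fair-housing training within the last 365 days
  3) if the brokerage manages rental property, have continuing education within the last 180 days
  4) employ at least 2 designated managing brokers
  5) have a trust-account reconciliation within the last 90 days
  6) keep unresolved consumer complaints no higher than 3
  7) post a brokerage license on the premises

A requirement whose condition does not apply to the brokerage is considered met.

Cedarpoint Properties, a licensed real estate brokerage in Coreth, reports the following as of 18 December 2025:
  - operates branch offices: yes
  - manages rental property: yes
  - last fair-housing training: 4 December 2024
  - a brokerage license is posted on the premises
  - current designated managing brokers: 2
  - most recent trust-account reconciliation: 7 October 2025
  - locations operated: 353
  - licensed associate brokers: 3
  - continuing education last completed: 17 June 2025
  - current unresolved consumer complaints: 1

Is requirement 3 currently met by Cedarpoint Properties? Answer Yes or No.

No

3. condition 'manages rental property' holds; continuing education 184 days ago vs limit 180 → not met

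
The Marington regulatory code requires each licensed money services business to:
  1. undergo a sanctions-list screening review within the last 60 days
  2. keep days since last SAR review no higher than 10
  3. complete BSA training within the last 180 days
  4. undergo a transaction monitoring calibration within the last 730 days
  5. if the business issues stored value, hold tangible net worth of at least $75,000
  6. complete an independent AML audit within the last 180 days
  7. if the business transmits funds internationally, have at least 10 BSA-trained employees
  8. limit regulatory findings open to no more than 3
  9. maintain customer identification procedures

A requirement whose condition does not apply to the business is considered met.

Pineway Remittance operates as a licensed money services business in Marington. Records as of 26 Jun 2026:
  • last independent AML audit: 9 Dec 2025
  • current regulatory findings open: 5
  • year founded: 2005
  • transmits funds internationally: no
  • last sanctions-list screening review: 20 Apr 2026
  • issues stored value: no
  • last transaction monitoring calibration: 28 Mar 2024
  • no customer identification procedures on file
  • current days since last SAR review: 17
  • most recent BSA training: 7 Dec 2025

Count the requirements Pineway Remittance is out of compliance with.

7

1. sanctions-list screening review 67 days ago vs limit 60 → not met
2. days since last SAR review 17 > 10 → not met
3. BSA training 201 days ago vs limit 180 → not met
4. transaction monitoring calibration 820 days ago vs limit 730 → not met
5. condition 'issues stored value' does not hold → requirement n/a → met
6. independent AML audit 199 days ago vs limit 180 → not met
7. condition 'transmits funds internationally' does not hold → requirement n/a → met
8. regulatory findings open 5 > 3 → not met
9. customer identification procedures absent → not met
Not met: 7 of 9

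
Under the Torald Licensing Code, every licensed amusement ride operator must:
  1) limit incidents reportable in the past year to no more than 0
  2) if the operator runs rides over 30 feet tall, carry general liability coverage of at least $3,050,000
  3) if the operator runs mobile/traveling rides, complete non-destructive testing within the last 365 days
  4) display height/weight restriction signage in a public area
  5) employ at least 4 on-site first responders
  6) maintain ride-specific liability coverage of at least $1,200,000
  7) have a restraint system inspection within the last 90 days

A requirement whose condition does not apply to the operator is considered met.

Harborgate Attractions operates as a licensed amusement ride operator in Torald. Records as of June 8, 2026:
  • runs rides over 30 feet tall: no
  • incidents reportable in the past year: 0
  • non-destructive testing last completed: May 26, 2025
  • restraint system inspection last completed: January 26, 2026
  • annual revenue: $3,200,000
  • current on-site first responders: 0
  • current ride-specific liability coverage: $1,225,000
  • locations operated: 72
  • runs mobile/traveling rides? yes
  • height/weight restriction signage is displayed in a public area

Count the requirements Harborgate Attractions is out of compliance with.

3

1. incidents reportable in the past year 0 ≤ 0 → met
2. condition 'runs rides over 30 feet tall' does not hold → requirement n/a → met
3. condition 'runs mobile/traveling rides' holds; non-destructive testing 378 days ago vs limit 365 → not met
4. height/weight restriction signage present → met
5. on-site first responders 0 < 4 → not met
6. ride-specific liability coverage $1,225,000 ≥ $1,200,000 → met
7. restraint system inspection 133 days ago vs limit 90 → not met
Not met: 3 of 7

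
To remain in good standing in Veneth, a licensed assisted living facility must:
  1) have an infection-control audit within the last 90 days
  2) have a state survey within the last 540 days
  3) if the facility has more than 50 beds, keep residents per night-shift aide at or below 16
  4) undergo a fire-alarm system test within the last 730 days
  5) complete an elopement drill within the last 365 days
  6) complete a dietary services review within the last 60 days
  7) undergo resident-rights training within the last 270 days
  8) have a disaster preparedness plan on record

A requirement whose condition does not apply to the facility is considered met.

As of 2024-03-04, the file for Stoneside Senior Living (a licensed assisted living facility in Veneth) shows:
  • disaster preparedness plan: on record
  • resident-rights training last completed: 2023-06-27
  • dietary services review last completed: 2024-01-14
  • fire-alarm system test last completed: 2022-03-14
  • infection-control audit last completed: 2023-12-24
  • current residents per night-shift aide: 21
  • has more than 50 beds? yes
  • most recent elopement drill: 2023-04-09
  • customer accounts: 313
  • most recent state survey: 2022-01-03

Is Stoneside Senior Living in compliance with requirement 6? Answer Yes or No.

Yes

6. dietary services review 50 days ago vs limit 60 → met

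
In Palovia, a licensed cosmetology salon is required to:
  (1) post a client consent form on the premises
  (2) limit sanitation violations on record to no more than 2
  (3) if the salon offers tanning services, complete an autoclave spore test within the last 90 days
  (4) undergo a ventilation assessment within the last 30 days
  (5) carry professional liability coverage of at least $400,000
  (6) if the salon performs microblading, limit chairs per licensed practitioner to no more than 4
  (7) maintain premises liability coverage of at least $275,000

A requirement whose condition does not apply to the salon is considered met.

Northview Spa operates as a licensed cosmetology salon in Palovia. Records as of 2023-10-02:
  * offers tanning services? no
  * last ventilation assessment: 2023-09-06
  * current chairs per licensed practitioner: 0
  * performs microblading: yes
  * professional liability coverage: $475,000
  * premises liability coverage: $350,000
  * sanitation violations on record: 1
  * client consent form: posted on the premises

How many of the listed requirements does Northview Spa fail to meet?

0

1. client consent form present → met
2. sanitation violations on record 1 ≤ 2 → met
3. condition 'offers tanning services' does not hold → requirement n/a → met
4. ventilation assessment 26 days ago vs limit 30 → met
5. professional liability coverage $475,000 ≥ $400,000 → met
6. condition 'performs microblading' holds; chairs per licensed practitioner 0 ≤ 4 → met
7. premises liability coverage $350,000 ≥ $275,000 → met
Not met: 0 of 7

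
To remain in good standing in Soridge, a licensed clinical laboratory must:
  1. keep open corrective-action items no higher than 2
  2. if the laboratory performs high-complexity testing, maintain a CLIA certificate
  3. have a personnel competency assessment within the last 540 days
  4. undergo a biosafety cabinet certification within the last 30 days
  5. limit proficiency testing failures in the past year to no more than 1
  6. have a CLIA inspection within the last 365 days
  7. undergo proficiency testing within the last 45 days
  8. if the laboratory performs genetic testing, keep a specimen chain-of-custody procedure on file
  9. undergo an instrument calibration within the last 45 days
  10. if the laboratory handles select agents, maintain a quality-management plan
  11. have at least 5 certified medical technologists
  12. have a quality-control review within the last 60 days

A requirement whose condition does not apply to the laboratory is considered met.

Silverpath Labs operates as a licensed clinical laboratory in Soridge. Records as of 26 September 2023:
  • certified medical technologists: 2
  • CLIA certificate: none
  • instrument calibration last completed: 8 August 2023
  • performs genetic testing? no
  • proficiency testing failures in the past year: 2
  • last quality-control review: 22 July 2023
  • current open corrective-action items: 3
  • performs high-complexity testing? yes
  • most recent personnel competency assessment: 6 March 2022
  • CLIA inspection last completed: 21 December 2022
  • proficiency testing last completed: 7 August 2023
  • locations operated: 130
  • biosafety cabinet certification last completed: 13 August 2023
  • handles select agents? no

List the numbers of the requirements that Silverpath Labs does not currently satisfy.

1, 2, 3, 4, 5, 7, 9, 11, 12

1. open corrective-action items 3 > 2 → not met
2. condition 'performs high-complexity testing' holds; CLIA certificate absent → not met
3. personnel competency assessment 569 days ago vs limit 540 → not met
4. biosafety cabinet certification 44 days ago vs limit 30 → not met
5. proficiency testing failures in the past year 2 > 1 → not met
6. CLIA inspection 279 days ago vs limit 365 → met
7. proficiency testing 50 days ago vs limit 45 → not met
8. condition 'performs genetic testing' does not hold → requirement n/a → met
9. instrument calibration 49 days ago vs limit 45 → not met
10. condition 'handles select agents' does not hold → requirement n/a → met
11. certified medical technologists 2 < 5 → not met
12. quality-control review 66 days ago vs limit 60 → not met
Not met: 1, 2, 3, 4, 5, 7, 9, 11, 12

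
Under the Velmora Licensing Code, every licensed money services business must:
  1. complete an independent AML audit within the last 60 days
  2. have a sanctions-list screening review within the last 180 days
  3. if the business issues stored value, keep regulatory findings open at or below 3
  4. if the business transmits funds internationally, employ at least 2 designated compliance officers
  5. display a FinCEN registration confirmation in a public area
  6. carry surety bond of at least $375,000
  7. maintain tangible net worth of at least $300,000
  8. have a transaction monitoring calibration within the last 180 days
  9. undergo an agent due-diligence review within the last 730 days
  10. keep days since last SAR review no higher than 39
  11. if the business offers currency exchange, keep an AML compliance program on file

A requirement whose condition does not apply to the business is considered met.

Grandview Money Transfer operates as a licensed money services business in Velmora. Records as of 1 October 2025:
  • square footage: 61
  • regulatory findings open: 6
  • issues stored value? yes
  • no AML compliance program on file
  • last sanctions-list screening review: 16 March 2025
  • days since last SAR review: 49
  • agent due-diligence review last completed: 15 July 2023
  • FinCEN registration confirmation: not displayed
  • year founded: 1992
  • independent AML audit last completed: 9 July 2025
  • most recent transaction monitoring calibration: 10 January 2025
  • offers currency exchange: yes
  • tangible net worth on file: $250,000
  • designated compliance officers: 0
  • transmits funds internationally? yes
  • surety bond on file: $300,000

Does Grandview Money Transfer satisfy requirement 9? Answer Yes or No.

No

9. agent due-diligence review 809 days ago vs limit 730 → not met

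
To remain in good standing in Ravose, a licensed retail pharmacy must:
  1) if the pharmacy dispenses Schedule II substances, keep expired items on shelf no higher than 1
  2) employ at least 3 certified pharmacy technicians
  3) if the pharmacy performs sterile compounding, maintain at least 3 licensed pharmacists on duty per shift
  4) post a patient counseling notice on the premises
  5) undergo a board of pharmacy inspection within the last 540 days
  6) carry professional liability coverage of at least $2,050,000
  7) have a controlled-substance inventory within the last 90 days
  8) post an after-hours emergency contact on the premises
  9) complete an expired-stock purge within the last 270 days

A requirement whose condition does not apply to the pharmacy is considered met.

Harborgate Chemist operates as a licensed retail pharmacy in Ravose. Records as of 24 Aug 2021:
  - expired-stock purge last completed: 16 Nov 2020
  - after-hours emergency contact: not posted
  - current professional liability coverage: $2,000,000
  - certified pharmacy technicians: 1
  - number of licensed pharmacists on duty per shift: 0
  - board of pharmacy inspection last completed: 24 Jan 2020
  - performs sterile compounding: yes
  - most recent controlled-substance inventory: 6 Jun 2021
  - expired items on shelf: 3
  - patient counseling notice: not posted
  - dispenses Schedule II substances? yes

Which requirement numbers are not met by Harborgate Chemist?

1, 2, 3, 4, 5, 6, 8, 9

1. condition 'dispenses Schedule II substances' holds; expired items on shelf 3 > 1 → not met
2. certified pharmacy technicians 1 < 3 → not met
3. condition 'performs sterile compounding' holds; licensed pharmacists on duty per shift 0 < 3 → not met
4. patient counseling notice absent → not met
5. board of pharmacy inspection 578 days ago vs limit 540 → not met
6. professional liability coverage $2,000,000 < $2,050,000 → not met
7. controlled-substance inventory 79 days ago vs limit 90 → met
8. after-hours emergency contact absent → not met
9. expired-stock purge 281 days ago vs limit 270 → not met
Not met: 1, 2, 3, 4, 5, 6, 8, 9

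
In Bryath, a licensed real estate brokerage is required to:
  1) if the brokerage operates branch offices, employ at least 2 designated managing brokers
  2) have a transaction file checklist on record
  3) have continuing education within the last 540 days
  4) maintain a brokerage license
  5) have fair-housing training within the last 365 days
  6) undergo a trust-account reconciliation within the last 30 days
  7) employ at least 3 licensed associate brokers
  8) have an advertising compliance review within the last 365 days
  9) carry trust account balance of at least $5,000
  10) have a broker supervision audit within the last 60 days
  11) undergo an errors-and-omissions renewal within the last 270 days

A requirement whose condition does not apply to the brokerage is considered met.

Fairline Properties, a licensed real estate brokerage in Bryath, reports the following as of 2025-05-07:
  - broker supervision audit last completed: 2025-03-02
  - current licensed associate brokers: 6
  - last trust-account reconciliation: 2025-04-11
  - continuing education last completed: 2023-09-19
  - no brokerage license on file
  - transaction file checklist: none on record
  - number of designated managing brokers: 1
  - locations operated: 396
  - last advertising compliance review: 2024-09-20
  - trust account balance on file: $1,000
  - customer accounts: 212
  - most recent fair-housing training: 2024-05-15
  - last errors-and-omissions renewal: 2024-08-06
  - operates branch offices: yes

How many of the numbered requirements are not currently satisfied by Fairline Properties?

1. condition 'operates branch offices' holds; designated managing brokers 1 < 2 → not met
2. transaction file checklist absent → not met
3. continuing education 596 days ago vs limit 540 → not met
4. brokerage license absent → not met
5. fair-housing training 357 days ago vs limit 365 → met
6. trust-account reconciliation 26 days ago vs limit 30 → met
7. licensed associate brokers 6 ≥ 3 → met
8. advertising compliance review 229 days ago vs limit 365 → met
9. trust account balance $1,000 < $5,000 → not met
10. broker supervision audit 66 days ago vs limit 60 → not met
11. errors-and-omissions renewal 274 days ago vs limit 270 → not met
Not met: 7 of 11

7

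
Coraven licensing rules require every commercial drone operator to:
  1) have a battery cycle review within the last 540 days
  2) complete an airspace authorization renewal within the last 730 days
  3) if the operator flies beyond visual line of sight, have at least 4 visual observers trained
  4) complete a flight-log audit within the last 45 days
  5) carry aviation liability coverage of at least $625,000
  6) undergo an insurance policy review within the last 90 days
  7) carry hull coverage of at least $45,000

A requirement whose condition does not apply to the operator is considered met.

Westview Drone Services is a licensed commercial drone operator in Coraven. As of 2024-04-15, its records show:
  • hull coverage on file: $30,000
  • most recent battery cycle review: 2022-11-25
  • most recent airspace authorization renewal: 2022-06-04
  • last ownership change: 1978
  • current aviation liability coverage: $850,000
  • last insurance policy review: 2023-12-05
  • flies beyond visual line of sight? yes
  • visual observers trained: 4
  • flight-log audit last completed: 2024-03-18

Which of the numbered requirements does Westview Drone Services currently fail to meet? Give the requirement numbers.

6, 7

1. battery cycle review 507 days ago vs limit 540 → met
2. airspace authorization renewal 681 days ago vs limit 730 → met
3. condition 'flies beyond visual line of sight' holds; visual observers trained 4 ≥ 4 → met
4. flight-log audit 28 days ago vs limit 45 → met
5. aviation liability coverage $850,000 ≥ $625,000 → met
6. insurance policy review 132 days ago vs limit 90 → not met
7. hull coverage $30,000 < $45,000 → not met
Not met: 6, 7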